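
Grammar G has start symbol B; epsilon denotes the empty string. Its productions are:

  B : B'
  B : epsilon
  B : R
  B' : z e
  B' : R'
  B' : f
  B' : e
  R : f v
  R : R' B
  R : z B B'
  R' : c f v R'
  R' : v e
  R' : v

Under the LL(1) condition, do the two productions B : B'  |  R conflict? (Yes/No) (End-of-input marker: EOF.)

FIRST(B') = { c, e, f, v, z } and FIRST(R) = { c, f, v, z }.
Both contain c, so the two alternatives are not disjoint — LL(1) conflict.

Yes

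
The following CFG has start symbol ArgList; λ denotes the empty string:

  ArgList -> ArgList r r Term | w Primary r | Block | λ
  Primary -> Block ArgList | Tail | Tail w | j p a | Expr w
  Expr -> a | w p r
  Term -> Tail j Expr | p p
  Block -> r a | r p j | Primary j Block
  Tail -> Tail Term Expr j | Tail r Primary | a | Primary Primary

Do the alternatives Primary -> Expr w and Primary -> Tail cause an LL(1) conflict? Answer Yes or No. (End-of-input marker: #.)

FIRST(Expr w) = { a, w } and FIRST(Tail) = { a, j, r, w }.
Both contain a, so the two alternatives are not disjoint — LL(1) conflict.

Yes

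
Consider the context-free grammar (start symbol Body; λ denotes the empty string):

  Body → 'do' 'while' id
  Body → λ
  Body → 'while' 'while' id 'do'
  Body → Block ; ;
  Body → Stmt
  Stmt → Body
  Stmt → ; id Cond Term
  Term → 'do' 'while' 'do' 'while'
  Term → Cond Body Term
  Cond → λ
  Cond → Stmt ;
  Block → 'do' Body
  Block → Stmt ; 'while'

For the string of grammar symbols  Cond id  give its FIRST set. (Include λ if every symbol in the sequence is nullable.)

{ 'do', 'while', ;, id }

Add FIRST(Cond)\{λ} = { 'do', 'while', ; }; Cond is nullable, continue.
id is a terminal; add {id} and stop.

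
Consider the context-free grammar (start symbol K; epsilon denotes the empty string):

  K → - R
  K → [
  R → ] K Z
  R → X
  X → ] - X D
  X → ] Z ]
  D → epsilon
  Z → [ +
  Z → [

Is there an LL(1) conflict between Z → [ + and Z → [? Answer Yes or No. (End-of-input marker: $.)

Yes

FIRST([ +) = { [ } and FIRST([) = { [ }.
Both contain [, so the two alternatives are not disjoint — LL(1) conflict.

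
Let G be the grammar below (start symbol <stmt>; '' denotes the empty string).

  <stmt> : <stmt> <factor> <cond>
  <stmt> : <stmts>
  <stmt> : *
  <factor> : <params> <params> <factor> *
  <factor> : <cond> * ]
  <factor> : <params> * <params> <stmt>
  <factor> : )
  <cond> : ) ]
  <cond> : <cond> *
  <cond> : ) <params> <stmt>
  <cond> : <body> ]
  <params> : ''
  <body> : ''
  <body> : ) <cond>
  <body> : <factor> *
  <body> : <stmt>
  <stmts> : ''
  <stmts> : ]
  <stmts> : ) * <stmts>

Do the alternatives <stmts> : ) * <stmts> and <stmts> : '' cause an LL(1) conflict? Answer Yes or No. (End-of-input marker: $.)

Yes

FIRST() * <stmts>) = { ) } and FIRST('') = { '' }.
The second alternative is nullable and FOLLOW(<stmts>) = { $, ), *, ] } shares ) with FIRST of the first — conflict.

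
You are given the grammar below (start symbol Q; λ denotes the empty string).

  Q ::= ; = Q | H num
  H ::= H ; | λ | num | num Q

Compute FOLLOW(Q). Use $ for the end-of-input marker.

Q is the start symbol, so $ ∈ FOLLOW(Q).
In Q ::= ; = Q: Q is at the end, add FOLLOW(Q) = { $, ;, num }.
In H ::= num Q: Q is at the end, add FOLLOW(H) = { ;, num }.
Union: FOLLOW(Q) = { $, ;, num }.

{ $, ;, num }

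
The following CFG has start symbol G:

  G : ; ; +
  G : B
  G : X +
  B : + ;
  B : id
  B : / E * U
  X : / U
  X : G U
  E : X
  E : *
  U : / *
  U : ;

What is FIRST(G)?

G : ; ; + contributes {;}.
From G : B: add FIRST(B) = { +, /, id }.
From G : X +: add FIRST(X) = { +, /, ;, id }.
Union: FIRST(G) = { +, /, ;, id }.

{ +, /, ;, id }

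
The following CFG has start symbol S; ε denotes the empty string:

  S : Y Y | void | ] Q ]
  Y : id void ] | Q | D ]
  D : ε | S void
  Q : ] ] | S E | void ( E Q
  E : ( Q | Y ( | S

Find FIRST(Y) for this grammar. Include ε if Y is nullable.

Y : id void ] contributes {id}.
From Y : Q: add FIRST(Q) = { ], id, void }.
From Y : D ]: D nullable, take FIRST(D) ∪ {]} = { ], id, void }.
Union: FIRST(Y) = { ], id, void }.

{ ], id, void }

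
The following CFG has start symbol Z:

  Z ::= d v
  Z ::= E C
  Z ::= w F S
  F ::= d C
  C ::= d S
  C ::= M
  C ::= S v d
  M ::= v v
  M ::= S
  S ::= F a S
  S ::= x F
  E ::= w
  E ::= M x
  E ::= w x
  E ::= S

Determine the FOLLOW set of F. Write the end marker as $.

In Z ::= w F S: add FIRST(S) = { d, x }.
In S ::= F a S: add FIRST(a S) = { a }.
In S ::= x F: F is at the end, add FOLLOW(S) = { $, a, d, v, x }.
Union: FOLLOW(F) = { $, a, d, v, x }.

{ $, a, d, v, x }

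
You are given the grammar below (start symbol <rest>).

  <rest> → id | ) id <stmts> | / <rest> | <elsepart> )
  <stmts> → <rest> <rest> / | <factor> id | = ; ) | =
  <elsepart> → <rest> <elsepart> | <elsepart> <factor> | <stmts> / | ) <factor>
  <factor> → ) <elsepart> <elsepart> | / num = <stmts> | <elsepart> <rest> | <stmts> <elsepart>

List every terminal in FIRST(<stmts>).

{ ), /, =, id }

From <stmts> → <rest> <rest> /: add FIRST(<rest>) = { ), /, =, id }.
From <stmts> → <factor> id: add FIRST(<factor>) = { ), /, =, id }.
<stmts> → = ; ) contributes {=}.
<stmts> → = contributes {=}.
Union: FIRST(<stmts>) = { ), /, =, id }.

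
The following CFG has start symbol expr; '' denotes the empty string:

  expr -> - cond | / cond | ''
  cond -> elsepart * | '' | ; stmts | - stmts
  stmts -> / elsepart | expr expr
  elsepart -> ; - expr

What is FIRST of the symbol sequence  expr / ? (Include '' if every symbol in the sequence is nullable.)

{ -, / }

Add FIRST(expr)\{''} = { -, / }; expr is nullable, continue.
/ is a terminal; add {/} and stop.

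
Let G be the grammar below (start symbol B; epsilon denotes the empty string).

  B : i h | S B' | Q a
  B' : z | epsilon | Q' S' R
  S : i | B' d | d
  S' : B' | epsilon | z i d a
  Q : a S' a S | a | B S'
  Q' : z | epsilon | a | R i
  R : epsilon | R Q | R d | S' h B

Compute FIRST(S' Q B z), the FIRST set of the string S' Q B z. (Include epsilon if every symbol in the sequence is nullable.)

{ a, d, h, i, z }

Add FIRST(S')\{epsilon} = { a, d, h, i, z }; S' is nullable, continue.
Add FIRST(Q) = { a, d, h, i, z }; Q is not nullable, stop.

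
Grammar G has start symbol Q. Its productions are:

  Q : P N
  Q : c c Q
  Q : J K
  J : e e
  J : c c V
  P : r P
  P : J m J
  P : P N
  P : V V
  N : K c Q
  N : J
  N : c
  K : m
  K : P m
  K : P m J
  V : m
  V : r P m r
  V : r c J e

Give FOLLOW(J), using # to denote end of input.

{ #, c, e, m, r }

In Q : J K: add FIRST(K) = { c, e, m, r }.
In P : J m J: add FIRST(m J) = { m }.
In P : J m J: J is at the end, add FOLLOW(P) = { c, e, m, r }.
In N : J: J is at the end, add FOLLOW(N) = { #, c, e, m, r }.
In K : P m J: J is at the end, add FOLLOW(K) = { #, c, e, m, r }.
In V : r c J e: add FIRST(e) = { e }.
Union: FOLLOW(J) = { #, c, e, m, r }.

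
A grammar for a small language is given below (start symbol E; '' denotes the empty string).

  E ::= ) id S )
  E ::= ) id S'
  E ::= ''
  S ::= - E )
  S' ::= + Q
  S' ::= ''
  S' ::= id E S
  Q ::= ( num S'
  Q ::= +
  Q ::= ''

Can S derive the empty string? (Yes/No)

No

Nullable nonterminals: E, Q, S'.
No production of S has an RHS whose symbols are all nullable, so S is not nullable.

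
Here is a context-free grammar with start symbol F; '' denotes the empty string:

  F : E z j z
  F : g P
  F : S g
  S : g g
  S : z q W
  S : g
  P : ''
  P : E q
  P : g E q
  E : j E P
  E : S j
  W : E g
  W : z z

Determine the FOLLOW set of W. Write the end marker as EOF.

In S : z q W: W is at the end, add FOLLOW(S) = { g, j }.
Union: FOLLOW(W) = { g, j }.

{ g, j }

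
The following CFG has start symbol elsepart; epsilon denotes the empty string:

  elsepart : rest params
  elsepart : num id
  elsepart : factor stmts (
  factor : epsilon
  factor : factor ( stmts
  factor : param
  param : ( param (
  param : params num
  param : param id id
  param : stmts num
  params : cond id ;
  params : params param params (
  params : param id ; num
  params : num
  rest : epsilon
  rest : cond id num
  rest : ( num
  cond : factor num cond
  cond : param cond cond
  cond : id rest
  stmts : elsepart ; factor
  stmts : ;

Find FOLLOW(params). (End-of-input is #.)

{ #, (, ;, id, num }

In elsepart : rest params: params is at the end, add FOLLOW(elsepart) = { #, ; }.
In param : params num: add FIRST(num) = { num }.
In params : params param params (: add FIRST(param params () = { (, ;, id, num }.
In params : params param params (: add FIRST(() = { ( }.
Union: FOLLOW(params) = { #, (, ;, id, num }.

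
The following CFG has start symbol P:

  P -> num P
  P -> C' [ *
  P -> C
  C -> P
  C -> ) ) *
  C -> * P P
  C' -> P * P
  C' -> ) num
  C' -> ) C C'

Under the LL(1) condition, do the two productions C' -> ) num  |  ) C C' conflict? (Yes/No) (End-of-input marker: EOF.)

FIRST() num) = { ) } and FIRST() C C') = { ) }.
Both contain ), so the two alternatives are not disjoint — LL(1) conflict.

Yes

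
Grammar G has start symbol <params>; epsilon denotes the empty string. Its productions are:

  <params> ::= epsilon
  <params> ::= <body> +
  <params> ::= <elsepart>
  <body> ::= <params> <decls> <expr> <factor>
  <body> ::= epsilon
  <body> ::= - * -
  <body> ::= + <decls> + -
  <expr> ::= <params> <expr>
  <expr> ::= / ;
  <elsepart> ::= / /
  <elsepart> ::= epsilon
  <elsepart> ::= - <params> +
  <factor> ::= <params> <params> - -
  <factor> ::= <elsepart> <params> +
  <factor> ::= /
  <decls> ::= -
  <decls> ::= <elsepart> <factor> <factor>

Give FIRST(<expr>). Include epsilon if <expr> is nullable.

From <expr> ::= <params> <expr>: <params> nullable, take FIRST(<params>) ∪ FIRST(<expr>) = { +, -, / }.
<expr> ::= / ; contributes {/}.
Union: FIRST(<expr>) = { +, -, / }.

{ +, -, / }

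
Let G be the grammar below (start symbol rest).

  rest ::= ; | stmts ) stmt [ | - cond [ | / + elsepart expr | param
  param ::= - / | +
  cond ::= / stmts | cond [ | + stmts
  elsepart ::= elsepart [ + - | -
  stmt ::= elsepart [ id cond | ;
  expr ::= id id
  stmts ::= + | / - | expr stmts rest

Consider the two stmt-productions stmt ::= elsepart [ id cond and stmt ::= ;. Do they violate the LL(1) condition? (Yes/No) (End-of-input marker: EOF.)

No

FIRST(elsepart [ id cond) = { - } and FIRST(;) = { ; }.
The FIRST sets are disjoint and neither alternative is nullable — no conflict.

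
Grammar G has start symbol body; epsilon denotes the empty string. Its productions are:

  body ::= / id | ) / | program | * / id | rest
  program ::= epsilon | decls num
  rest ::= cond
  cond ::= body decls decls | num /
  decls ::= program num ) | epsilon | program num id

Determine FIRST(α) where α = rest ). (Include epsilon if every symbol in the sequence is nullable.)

{ ), *, /, num }

Add FIRST(rest)\{epsilon} = { ), *, /, num }; rest is nullable, continue.
) is a terminal; add {)} and stop.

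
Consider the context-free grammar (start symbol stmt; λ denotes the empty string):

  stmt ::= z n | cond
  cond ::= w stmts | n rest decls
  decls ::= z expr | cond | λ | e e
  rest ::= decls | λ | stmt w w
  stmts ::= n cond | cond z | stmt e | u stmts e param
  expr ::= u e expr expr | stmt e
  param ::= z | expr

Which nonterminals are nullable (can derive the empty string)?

Directly nullable (have an λ-production): decls, rest.
No other nonterminal has a production whose RHS symbols are all nullable.

{ decls, rest }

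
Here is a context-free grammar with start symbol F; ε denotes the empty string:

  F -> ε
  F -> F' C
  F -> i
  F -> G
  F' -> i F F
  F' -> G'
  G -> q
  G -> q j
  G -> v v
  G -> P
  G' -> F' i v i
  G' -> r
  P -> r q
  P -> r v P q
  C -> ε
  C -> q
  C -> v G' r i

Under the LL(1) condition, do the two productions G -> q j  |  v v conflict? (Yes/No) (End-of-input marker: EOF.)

FIRST(q j) = { q } and FIRST(v v) = { v }.
The FIRST sets are disjoint and neither alternative is nullable — no conflict.

No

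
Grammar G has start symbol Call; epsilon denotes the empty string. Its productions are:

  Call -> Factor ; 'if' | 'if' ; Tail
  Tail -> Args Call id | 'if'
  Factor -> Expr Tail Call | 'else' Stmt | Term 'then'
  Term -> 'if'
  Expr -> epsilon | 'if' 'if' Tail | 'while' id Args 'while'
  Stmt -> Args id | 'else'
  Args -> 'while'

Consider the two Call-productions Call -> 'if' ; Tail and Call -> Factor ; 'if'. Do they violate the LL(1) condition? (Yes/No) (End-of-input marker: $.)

Yes

FIRST('if' ; Tail) = { 'if' } and FIRST(Factor ; 'if') = { 'else', 'if', 'while' }.
Both contain 'if', so the two alternatives are not disjoint — LL(1) conflict.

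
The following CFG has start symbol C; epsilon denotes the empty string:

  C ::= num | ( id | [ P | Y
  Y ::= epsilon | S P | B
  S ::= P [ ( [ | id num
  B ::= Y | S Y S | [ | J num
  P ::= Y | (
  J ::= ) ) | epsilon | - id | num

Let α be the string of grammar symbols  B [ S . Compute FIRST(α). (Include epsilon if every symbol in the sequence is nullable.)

{ (, ), -, [, id, num }

Add FIRST(B)\{epsilon} = { (, ), -, [, id, num }; B is nullable, continue.
[ is a terminal; add {[} and stop.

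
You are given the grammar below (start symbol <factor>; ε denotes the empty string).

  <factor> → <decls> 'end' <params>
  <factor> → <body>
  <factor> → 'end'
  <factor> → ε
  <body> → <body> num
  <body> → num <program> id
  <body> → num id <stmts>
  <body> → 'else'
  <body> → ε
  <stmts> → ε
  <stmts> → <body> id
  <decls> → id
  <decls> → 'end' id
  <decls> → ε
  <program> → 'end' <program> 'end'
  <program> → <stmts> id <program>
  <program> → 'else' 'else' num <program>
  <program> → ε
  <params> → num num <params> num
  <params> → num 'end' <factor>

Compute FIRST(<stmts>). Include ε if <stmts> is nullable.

{ 'else', id, num, ε }

<stmts> → ε contributes ε.
From <stmts> → <body> id: <body> nullable, take FIRST(<body>) ∪ {id} = { 'else', id, num }.
Union: FIRST(<stmts>) = { 'else', id, num, ε }.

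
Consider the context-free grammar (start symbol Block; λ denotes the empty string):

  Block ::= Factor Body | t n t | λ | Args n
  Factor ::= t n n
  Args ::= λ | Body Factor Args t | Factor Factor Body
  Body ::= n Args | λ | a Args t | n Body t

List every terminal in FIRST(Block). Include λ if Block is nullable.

{ a, n, t, λ }

From Block ::= Factor Body: add FIRST(Factor) = { t }.
Block ::= t n t contributes {t}.
Block ::= λ contributes λ.
From Block ::= Args n: Args nullable, take FIRST(Args) ∪ {n} = { a, n, t }.
Union: FIRST(Block) = { a, n, t, λ }.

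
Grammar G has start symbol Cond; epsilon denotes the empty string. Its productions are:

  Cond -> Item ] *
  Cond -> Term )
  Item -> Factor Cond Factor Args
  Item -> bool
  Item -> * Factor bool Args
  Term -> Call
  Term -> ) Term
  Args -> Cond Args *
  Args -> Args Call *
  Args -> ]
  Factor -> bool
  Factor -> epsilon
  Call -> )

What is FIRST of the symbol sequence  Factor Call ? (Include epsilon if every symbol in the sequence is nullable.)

{ ), bool }

Add FIRST(Factor)\{epsilon} = { bool }; Factor is nullable, continue.
Add FIRST(Call) = { ) }; Call is not nullable, stop.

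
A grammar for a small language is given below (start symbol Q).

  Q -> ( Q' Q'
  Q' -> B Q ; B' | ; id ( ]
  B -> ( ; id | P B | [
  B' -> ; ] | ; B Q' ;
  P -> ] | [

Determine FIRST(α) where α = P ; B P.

{ [, ] }

Add FIRST(P) = { [, ] }; P is not nullable, stop.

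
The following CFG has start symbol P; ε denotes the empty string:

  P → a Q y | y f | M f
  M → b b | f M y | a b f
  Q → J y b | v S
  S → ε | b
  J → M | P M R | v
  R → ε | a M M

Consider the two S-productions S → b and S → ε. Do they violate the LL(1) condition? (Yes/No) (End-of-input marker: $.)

FIRST(b) = { b } and FIRST(ε) = { ε }.
The second is nullable but FOLLOW(S) = { y } is disjoint from FIRST of the first.

No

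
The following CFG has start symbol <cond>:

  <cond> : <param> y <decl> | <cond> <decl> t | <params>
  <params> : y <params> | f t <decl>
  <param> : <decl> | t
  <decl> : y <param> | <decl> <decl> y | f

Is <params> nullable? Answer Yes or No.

No nonterminal in this grammar is nullable.
No production of <params> has an RHS whose symbols are all nullable, so <params> is not nullable.

No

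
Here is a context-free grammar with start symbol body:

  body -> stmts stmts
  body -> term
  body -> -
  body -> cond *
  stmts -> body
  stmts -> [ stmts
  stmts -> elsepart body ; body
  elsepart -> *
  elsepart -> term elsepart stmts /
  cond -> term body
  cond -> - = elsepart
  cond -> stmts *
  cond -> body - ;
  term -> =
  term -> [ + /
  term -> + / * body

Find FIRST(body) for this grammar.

{ *, +, -, =, [ }

From body -> stmts stmts: add FIRST(stmts) = { *, +, -, =, [ }.
From body -> term: add FIRST(term) = { +, =, [ }.
body -> - contributes {-}.
From body -> cond *: add FIRST(cond) = { *, +, -, =, [ }.
Union: FIRST(body) = { *, +, -, =, [ }.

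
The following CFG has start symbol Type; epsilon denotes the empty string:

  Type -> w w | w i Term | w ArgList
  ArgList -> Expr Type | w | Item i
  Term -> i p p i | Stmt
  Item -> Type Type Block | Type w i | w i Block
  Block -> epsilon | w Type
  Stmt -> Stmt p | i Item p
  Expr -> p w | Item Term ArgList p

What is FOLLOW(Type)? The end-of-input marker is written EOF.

{ EOF, i, p, w }

Type is the start symbol, so EOF ∈ FOLLOW(Type).
In ArgList -> Expr Type: Type is at the end, add FOLLOW(ArgList) = { EOF, i, p, w }.
In Item -> Type Type Block: add FIRST(Type Block) = { w }.
In Item -> Type Type Block: add FIRST(Block)\{epsilon} = { w }.
  Since Block is nullable, also add FOLLOW(Item) = { i, p }.
In Item -> Type w i: add FIRST(w i) = { w }.
In Block -> w Type: Type is at the end, add FOLLOW(Block) = { i, p }.
Union: FOLLOW(Type) = { EOF, i, p, w }.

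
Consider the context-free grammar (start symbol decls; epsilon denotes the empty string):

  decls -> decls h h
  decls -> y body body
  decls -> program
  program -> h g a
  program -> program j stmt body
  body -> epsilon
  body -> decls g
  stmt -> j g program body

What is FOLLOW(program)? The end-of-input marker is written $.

In decls -> program: program is at the end, add FOLLOW(decls) = { $, g, h }.
In program -> program j stmt body: add FIRST(j stmt body) = { j }.
In stmt -> j g program body: add FIRST(body)\{epsilon} = { h, y }.
  Since body is nullable, also add FOLLOW(stmt) = { $, g, h, j, y }.
Union: FOLLOW(program) = { $, g, h, j, y }.

{ $, g, h, j, y }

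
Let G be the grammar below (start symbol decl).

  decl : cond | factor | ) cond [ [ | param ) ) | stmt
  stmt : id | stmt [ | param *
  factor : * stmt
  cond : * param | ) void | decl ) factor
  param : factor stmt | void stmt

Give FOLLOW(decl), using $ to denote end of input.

decl is the start symbol, so $ ∈ FOLLOW(decl).
In cond : decl ) factor: add FIRST() factor) = { ) }.
Union: FOLLOW(decl) = { $, ) }.

{ $, ) }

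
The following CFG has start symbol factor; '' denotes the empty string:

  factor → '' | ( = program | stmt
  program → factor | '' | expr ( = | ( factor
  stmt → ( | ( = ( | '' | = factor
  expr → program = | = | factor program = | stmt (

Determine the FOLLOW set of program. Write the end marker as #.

In factor → ( = program: program is at the end, add FOLLOW(factor) = { #, (, = }.
In expr → program =: add FIRST(=) = { = }.
In expr → factor program =: add FIRST(=) = { = }.
Union: FOLLOW(program) = { #, (, = }.

{ #, (, = }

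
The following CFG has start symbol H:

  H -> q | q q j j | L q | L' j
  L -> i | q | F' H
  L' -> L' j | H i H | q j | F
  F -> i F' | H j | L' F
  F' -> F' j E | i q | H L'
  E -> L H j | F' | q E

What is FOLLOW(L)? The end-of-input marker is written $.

In H -> L q: add FIRST(q) = { q }.
In E -> L H j: add FIRST(H j) = { i, q }.
Union: FOLLOW(L) = { i, q }.

{ i, q }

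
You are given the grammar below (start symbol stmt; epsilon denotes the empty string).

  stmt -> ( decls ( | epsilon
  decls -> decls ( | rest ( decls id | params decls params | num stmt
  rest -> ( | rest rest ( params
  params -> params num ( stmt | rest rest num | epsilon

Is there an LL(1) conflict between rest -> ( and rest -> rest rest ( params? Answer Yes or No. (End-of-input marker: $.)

FIRST(() = { ( } and FIRST(rest rest ( params) = { ( }.
Both contain (, so the two alternatives are not disjoint — LL(1) conflict.

Yes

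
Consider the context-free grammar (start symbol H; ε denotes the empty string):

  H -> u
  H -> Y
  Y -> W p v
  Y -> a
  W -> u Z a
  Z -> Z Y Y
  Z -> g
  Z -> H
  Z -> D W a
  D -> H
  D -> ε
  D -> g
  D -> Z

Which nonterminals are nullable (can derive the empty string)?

{ D }

Directly nullable (have an ε-production): D.
No other nonterminal has a production whose RHS symbols are all nullable.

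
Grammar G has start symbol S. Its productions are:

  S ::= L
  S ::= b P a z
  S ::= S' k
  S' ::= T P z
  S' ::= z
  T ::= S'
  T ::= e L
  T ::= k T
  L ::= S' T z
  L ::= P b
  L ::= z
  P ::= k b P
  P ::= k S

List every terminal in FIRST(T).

From T ::= S': add FIRST(S') = { e, k, z }.
T ::= e L contributes {e}.
T ::= k T contributes {k}.
Union: FIRST(T) = { e, k, z }.

{ e, k, z }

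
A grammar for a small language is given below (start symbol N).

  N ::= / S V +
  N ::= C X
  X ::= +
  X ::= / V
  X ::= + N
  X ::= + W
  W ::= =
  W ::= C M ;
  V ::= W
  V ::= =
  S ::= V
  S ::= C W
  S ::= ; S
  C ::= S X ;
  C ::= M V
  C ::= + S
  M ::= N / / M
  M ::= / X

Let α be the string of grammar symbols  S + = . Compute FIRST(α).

Add FIRST(S) = { +, /, ;, = }; S is not nullable, stop.

{ +, /, ;, = }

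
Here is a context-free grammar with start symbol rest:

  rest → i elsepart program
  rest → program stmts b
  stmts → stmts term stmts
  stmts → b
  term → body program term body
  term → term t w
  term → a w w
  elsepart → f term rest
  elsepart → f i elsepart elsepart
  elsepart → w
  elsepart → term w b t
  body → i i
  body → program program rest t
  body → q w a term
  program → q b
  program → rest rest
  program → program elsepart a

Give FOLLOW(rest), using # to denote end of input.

{ #, a, b, f, i, q, t, w }

rest is the start symbol, so # ∈ FOLLOW(rest).
In elsepart → f term rest: rest is at the end, add FOLLOW(elsepart) = { a, f, i, q, w }.
In body → program program rest t: add FIRST(t) = { t }.
In program → rest rest: add FIRST(rest) = { i, q }.
In program → rest rest: rest is at the end, add FOLLOW(program) = { #, a, b, f, i, q, t, w }.
Union: FOLLOW(rest) = { #, a, b, f, i, q, t, w }.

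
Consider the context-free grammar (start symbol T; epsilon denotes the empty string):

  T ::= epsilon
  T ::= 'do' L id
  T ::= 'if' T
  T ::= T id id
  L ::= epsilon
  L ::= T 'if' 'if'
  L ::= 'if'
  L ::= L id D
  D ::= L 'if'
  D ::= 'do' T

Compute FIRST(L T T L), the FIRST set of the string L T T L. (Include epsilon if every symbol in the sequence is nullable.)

{ 'do', 'if', id, epsilon }

Add FIRST(L)\{epsilon} = { 'do', 'if', id }; L is nullable, continue.
Add FIRST(T)\{epsilon} = { 'do', 'if', id }; T is nullable, continue.
Add FIRST(T)\{epsilon} = { 'do', 'if', id }; T is nullable, continue.
Add FIRST(L)\{epsilon} = { 'do', 'if', id }; L is nullable, continue.
Every symbol is nullable, so include epsilon.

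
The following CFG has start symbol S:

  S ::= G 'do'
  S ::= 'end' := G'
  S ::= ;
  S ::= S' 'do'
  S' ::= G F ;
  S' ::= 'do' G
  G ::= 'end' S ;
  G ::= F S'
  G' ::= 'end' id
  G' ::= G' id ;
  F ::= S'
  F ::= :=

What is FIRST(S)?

From S ::= G 'do': add FIRST(G) = { 'do', 'end', := }.
S ::= 'end' := G' contributes {'end'}.
S ::= ; contributes {;}.
From S ::= S' 'do': add FIRST(S') = { 'do', 'end', := }.
Union: FIRST(S) = { 'do', 'end', :=, ; }.

{ 'do', 'end', :=, ; }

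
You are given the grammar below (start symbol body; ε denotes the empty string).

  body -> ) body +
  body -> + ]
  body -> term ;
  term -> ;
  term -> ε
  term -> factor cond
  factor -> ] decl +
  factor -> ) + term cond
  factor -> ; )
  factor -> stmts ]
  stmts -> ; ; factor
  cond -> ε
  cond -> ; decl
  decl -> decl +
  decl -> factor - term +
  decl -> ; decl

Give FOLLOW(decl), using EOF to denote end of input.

In factor -> ] decl +: add FIRST(+) = { + }.
In cond -> ; decl: decl is at the end, add FOLLOW(cond) = { +, -, ;, ] }.
In decl -> decl +: add FIRST(+) = { + }.
In decl -> ; decl: decl is at the end, add FOLLOW(decl) = { +, -, ;, ] }.
Union: FOLLOW(decl) = { +, -, ;, ] }.

{ +, -, ;, ] }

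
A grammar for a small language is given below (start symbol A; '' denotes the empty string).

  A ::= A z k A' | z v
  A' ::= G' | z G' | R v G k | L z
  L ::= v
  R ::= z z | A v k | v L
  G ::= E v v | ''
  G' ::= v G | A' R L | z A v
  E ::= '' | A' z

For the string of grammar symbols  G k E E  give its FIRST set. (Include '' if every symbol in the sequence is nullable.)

{ k, v, z }

Add FIRST(G)\{''} = { v, z }; G is nullable, continue.
k is a terminal; add {k} and stop.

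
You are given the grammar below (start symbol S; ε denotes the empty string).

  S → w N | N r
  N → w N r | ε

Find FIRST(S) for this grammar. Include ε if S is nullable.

S → w N contributes {w}.
From S → N r: N nullable, take FIRST(N) ∪ {r} = { r, w }.
Union: FIRST(S) = { r, w }.

{ r, w }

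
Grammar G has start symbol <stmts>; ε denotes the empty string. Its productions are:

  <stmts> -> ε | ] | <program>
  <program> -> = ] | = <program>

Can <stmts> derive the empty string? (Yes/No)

<stmts> has an ε-production, so <stmts> ⇒ ε.

Yes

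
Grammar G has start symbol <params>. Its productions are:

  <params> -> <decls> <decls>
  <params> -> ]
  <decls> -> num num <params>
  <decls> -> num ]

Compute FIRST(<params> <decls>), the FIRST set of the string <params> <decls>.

{ ], num }

Add FIRST(<params>) = { ], num }; <params> is not nullable, stop.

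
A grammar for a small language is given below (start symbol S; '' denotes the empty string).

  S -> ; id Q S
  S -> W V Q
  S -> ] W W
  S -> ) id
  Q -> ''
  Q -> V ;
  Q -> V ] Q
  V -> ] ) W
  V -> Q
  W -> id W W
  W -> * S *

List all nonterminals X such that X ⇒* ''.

{ Q, V }

Directly nullable (have an ''-production): Q.
V -> Q with every symbol nullable, so V is nullable.
No other nonterminal has a production whose RHS symbols are all nullable.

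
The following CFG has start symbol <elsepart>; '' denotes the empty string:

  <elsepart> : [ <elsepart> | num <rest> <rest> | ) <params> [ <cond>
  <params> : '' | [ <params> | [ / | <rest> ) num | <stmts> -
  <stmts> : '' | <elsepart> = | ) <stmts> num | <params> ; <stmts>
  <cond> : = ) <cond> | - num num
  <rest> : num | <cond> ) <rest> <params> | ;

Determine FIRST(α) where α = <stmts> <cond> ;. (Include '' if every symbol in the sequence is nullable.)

Add FIRST(<stmts>)\{''} = { ), -, ;, =, [, num }; <stmts> is nullable, continue.
Add FIRST(<cond>) = { -, = }; <cond> is not nullable, stop.

{ ), -, ;, =, [, num }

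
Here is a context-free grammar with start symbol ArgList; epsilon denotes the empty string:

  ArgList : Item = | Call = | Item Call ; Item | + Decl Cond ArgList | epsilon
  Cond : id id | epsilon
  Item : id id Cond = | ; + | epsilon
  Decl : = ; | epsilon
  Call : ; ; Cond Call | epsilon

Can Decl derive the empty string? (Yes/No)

Decl has an epsilon-production, so Decl ⇒ epsilon.

Yes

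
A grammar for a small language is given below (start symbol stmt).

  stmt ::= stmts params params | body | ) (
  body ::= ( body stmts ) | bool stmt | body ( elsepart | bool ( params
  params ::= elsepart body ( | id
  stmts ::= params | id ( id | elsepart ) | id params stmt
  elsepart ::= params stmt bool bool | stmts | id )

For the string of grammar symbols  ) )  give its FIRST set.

) is a terminal; add {)} and stop.

{ ) }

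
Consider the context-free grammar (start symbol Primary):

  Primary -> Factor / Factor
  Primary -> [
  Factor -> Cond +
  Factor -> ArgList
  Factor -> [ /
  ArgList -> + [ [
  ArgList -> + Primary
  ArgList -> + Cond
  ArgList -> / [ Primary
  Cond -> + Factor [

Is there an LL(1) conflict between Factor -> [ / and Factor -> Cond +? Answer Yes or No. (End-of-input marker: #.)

No

FIRST([ /) = { [ } and FIRST(Cond +) = { + }.
The FIRST sets are disjoint and neither alternative is nullable — no conflict.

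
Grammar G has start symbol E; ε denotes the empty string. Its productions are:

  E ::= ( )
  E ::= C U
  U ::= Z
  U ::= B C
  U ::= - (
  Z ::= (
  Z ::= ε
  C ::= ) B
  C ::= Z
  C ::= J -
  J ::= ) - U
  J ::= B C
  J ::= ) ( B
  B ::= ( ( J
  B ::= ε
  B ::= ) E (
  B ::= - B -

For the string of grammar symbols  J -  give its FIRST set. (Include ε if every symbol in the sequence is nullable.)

Add FIRST(J)\{ε} = { (, ), - }; J is nullable, continue.
- is a terminal; add {-} and stop.

{ (, ), - }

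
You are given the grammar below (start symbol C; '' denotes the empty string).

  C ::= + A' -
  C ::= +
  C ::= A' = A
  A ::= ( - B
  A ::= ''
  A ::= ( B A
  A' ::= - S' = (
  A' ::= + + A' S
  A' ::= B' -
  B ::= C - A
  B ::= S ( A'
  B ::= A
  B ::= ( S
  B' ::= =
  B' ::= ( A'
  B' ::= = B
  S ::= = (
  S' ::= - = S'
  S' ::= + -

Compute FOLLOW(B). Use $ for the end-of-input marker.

{ $, (, - }

In A ::= ( - B: B is at the end, add FOLLOW(A) = { $, (, - }.
In A ::= ( B A: add FIRST(A)\{''} = { ( }.
  Since A is nullable, also add FOLLOW(A) = { $, (, - }.
In B' ::= = B: B is at the end, add FOLLOW(B') = { - }.
Union: FOLLOW(B) = { $, (, - }.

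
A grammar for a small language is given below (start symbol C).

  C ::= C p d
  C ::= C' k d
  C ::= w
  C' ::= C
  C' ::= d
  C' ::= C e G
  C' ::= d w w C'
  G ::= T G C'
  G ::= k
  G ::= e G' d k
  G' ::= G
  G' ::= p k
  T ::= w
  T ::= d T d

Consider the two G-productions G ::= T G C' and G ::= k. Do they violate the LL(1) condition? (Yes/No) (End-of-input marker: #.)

FIRST(T G C') = { d, w } and FIRST(k) = { k }.
The FIRST sets are disjoint and neither alternative is nullable — no conflict.

No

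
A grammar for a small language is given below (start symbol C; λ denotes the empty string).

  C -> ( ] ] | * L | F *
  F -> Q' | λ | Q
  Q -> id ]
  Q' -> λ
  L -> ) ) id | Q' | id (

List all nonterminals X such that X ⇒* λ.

Directly nullable (have an λ-production): F, Q'.
L -> Q' with every symbol nullable, so L is nullable.
No other nonterminal has a production whose RHS symbols are all nullable.

{ F, L, Q' }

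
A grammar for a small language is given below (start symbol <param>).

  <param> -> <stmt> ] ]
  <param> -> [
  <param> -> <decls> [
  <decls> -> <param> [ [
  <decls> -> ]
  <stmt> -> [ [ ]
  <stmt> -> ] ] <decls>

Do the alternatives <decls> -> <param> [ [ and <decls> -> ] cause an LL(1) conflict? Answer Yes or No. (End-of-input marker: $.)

FIRST(<param> [ [) = { [, ] } and FIRST(]) = { ] }.
Both contain ], so the two alternatives are not disjoint — LL(1) conflict.

Yes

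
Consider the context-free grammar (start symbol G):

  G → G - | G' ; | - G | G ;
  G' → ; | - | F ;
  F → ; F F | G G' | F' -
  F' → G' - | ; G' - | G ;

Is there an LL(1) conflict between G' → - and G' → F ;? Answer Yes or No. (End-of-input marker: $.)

Yes

FIRST(-) = { - } and FIRST(F ;) = { -, ; }.
Both contain -, so the two alternatives are not disjoint — LL(1) conflict.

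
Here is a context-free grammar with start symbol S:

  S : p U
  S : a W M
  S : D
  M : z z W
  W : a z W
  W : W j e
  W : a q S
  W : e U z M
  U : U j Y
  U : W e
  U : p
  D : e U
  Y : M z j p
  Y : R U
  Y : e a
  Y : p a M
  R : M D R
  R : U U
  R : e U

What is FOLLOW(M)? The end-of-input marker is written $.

In S : a W M: M is at the end, add FOLLOW(S) = { $, a, e, j, p, z }.
In W : e U z M: M is at the end, add FOLLOW(W) = { $, a, e, j, p, z }.
In Y : M z j p: add FIRST(z j p) = { z }.
In Y : p a M: M is at the end, add FOLLOW(Y) = { $, a, e, j, p, z }.
In R : M D R: add FIRST(D R) = { e }.
Union: FOLLOW(M) = { $, a, e, j, p, z }.

{ $, a, e, j, p, z }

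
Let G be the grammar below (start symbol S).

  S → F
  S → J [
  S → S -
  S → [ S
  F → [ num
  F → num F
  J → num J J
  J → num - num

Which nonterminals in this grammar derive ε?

No nonterminal has an empty production or an RHS whose symbols are all nullable.

{ } (none)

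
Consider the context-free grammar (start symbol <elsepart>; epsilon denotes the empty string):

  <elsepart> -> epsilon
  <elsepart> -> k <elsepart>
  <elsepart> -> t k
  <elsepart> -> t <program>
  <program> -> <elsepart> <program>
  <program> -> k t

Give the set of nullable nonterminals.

Directly nullable (have an epsilon-production): <elsepart>.
No other nonterminal has a production whose RHS symbols are all nullable.

{ <elsepart> }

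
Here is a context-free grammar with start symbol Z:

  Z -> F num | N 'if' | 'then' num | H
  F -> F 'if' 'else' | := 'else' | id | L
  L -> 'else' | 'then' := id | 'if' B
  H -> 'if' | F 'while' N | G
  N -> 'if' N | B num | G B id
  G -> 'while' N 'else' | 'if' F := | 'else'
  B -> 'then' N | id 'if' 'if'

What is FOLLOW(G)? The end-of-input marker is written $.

In H -> G: G is at the end, add FOLLOW(H) = { $ }.
In N -> G B id: add FIRST(B id) = { 'then', id }.
Union: FOLLOW(G) = { $, 'then', id }.

{ $, 'then', id }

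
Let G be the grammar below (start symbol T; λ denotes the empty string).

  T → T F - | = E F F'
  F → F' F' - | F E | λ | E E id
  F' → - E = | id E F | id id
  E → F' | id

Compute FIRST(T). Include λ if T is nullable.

{ = }

From T → T F -: add FIRST(T) = { = }.
T → = E F F' contributes {=}.
Union: FIRST(T) = { = }.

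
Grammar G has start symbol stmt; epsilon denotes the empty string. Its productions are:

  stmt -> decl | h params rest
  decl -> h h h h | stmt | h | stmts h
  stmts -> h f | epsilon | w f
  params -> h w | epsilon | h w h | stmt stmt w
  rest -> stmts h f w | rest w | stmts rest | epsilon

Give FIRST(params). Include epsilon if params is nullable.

{ h, w, epsilon }

params -> h w contributes {h}.
params -> epsilon contributes epsilon.
params -> h w h contributes {h}.
From params -> stmt stmt w: add FIRST(stmt) = { h, w }.
Union: FIRST(params) = { h, w, epsilon }.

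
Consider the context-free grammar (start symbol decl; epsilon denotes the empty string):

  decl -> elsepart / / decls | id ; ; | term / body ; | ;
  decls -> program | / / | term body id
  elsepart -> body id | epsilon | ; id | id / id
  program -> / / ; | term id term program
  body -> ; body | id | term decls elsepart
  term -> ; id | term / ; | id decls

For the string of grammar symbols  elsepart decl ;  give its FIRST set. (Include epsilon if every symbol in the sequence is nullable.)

Add FIRST(elsepart)\{epsilon} = { ;, id }; elsepart is nullable, continue.
Add FIRST(decl) = { /, ;, id }; decl is not nullable, stop.

{ /, ;, id }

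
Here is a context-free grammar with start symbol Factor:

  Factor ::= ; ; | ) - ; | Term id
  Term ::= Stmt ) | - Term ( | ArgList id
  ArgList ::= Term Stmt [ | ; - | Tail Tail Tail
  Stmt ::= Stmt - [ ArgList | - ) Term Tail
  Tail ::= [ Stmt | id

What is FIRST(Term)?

{ -, ;, [, id }

From Term ::= Stmt ): add FIRST(Stmt) = { - }.
Term ::= - Term ( contributes {-}.
From Term ::= ArgList id: add FIRST(ArgList) = { -, ;, [, id }.
Union: FIRST(Term) = { -, ;, [, id }.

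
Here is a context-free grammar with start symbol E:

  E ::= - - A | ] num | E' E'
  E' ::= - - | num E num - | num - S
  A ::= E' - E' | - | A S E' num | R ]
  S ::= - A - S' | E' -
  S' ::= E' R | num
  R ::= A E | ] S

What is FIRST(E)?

{ -, ], num }

E ::= - - A contributes {-}.
E ::= ] num contributes {]}.
From E ::= E' E': add FIRST(E') = { -, num }.
Union: FIRST(E) = { -, ], num }.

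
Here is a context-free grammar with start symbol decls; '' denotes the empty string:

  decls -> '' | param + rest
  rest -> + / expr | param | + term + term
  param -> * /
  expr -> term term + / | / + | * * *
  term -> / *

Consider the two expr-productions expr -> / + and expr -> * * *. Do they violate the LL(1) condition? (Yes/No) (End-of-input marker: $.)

FIRST(/ +) = { / } and FIRST(* * *) = { * }.
The FIRST sets are disjoint and neither alternative is nullable — no conflict.

No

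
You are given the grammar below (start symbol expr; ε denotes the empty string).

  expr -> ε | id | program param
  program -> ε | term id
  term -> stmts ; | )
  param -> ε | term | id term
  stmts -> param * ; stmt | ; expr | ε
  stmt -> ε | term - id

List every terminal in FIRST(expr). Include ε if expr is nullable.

expr -> ε contributes ε.
expr -> id contributes {id}.
From expr -> program param: program, param nullable, take FIRST(program) ∪ FIRST(param) = { ), *, ;, id }; also ε since the whole RHS is nullable.
Union: FIRST(expr) = { ), *, ;, id, ε }.

{ ), *, ;, id, ε }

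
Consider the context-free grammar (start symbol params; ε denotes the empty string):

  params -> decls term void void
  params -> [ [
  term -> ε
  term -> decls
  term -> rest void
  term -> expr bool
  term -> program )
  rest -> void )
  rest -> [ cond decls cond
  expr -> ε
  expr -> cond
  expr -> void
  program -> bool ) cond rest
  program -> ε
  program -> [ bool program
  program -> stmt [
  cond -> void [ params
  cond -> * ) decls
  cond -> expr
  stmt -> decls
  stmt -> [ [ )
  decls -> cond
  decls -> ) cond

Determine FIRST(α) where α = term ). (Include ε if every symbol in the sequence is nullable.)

{ ), *, [, bool, void }

Add FIRST(term)\{ε} = { ), *, [, bool, void }; term is nullable, continue.
) is a terminal; add {)} and stop.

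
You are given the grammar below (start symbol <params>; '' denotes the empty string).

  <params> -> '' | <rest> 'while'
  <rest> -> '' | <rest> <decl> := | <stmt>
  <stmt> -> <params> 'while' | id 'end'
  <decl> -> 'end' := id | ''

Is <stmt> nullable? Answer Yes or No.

Nullable nonterminals: <decl>, <params>, <rest>.
No production of <stmt> has an RHS whose symbols are all nullable, so <stmt> is not nullable.

No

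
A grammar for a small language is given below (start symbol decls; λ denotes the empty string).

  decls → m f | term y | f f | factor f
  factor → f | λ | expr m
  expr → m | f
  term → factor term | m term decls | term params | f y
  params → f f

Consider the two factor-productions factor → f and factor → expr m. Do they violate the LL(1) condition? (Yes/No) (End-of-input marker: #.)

FIRST(f) = { f } and FIRST(expr m) = { f, m }.
Both contain f, so the two alternatives are not disjoint — LL(1) conflict.

Yes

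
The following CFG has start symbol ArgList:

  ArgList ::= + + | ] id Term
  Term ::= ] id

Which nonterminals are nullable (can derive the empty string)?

No nonterminal has an empty production or an RHS whose symbols are all nullable.

{ } (none)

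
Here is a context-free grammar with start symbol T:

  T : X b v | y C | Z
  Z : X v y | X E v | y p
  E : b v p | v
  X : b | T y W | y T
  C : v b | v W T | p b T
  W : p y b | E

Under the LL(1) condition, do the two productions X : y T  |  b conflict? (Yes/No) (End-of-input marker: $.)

FIRST(y T) = { y } and FIRST(b) = { b }.
The FIRST sets are disjoint and neither alternative is nullable — no conflict.

No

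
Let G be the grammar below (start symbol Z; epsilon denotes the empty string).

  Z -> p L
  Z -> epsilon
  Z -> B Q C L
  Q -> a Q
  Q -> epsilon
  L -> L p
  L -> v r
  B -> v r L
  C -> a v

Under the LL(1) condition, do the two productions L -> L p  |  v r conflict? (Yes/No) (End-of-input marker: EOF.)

FIRST(L p) = { v } and FIRST(v r) = { v }.
Both contain v, so the two alternatives are not disjoint — LL(1) conflict.

Yes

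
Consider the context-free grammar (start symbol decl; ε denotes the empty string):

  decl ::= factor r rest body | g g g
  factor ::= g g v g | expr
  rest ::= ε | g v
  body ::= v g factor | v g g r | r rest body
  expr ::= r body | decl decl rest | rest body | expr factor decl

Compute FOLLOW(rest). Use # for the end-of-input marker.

{ #, g, r, v }

In decl ::= factor r rest body: add FIRST(body) = { r, v }.
In body ::= r rest body: add FIRST(body) = { r, v }.
In expr ::= decl decl rest: rest is at the end, add FOLLOW(expr) = { #, g, r, v }.
In expr ::= rest body: add FIRST(body) = { r, v }.
Union: FOLLOW(rest) = { #, g, r, v }.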